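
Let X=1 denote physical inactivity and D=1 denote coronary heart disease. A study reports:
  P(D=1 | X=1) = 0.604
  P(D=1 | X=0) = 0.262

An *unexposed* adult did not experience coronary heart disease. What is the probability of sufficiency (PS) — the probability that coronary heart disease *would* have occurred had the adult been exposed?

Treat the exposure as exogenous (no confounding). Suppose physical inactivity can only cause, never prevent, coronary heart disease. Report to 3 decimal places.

PS ≈ 0.463

Let p₁ = 0.604, p₀ = 0.262.
Under exogeneity and monotonicity, PS = (p₁ − p₀) / (1 − p₀).
PS = (0.604 − 0.262) / (1 − 0.262) = 0.342 / 0.738 ≈ 0.4634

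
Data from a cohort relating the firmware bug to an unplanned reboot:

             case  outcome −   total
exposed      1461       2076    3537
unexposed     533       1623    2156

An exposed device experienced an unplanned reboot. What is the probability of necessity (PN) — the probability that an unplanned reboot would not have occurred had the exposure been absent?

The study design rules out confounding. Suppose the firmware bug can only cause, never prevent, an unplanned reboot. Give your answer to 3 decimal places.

p₁ = P(outcome | exposed) = 1461/3537 = 0.41306
p₀ = P(outcome | unexposed) = 533/2156 = 0.24722
Under exogeneity and monotonicity, PN = (p₁ − p₀)/p₁.
PN = (0.41306 − 0.24722) / 0.41306 ≈ 0.4015

PN ≈ 0.402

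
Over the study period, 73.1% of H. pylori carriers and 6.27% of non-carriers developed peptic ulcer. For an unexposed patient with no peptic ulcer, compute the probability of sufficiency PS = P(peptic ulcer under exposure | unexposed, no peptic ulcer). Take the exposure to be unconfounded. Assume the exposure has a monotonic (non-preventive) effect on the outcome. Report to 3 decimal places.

PS ≈ 0.713

p₁ = 0.731, p₀ = 0.0627.
Under exogeneity and monotonicity, PS = (p₁ − p₀) / (1 − p₀).
PS = (0.731 − 0.0627) / (1 − 0.0627) = 0.6683 / 0.9373 ≈ 0.7130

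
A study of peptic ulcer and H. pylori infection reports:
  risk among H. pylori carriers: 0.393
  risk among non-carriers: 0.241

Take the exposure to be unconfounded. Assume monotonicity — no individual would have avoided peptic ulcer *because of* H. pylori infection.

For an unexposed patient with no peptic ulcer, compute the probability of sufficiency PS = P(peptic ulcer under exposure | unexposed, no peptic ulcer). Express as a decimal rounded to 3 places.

PS ≈ 0.200

Let p₁ = 0.393, p₀ = 0.241.
Under exogeneity and monotonicity, PS = (p₁ − p₀) / (1 − p₀).
PS = (0.393 − 0.241) / (1 − 0.241) = 0.152 / 0.759 ≈ 0.2003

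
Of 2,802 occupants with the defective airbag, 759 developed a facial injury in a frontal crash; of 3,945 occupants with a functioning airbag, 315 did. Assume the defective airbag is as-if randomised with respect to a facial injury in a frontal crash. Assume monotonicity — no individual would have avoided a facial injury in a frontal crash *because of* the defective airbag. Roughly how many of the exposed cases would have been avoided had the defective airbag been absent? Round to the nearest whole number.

p₁ = P(outcome | exposed) = 759/2802 = 0.27088
p₀ = P(outcome | unexposed) = 315/3945 = 0.079848
PN = (p₁ − p₀)/p₁ = (0.27088 − 0.079848) / 0.27088 ≈ 0.70523.
Attributable cases ≈ PN × (exposed cases) = 0.70523 × 759 ≈ 535.27.

about 535 cases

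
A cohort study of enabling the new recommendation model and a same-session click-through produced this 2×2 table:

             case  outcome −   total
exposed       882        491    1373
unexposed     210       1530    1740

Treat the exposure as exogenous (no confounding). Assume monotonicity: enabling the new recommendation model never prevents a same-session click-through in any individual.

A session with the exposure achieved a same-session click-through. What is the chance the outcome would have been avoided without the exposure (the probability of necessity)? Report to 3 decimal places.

PN ≈ 0.812

p₁ = P(outcome | exposed) = 882/1373 = 0.64239
p₀ = P(outcome | unexposed) = 210/1740 = 0.12069
Under exogeneity and monotonicity, PN = (p₁ − p₀)/p₁.
PN = (0.64239 − 0.12069) / 0.64239 ≈ 0.8121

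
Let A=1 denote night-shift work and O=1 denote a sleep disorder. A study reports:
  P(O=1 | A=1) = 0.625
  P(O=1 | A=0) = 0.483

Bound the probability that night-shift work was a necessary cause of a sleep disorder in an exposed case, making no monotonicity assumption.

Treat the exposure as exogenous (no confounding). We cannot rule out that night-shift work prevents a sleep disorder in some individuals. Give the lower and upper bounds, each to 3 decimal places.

0.227 ≤ PN ≤ 0.827

Let p₁ = 0.625, p₀ = 0.483.
Under exogeneity alone the bounds on PN are max{0,(p₁−p₀)/p₁} ≤ PN ≤ min{1,(1−p₀)/p₁}.
  lower = (p₁ − p₀)/p₁ = 0.142 / 0.625 ≈ 0.2272
  upper = min{1, (1 − p₀)/p₁} = 0.517 / 0.625 ≈ 0.8272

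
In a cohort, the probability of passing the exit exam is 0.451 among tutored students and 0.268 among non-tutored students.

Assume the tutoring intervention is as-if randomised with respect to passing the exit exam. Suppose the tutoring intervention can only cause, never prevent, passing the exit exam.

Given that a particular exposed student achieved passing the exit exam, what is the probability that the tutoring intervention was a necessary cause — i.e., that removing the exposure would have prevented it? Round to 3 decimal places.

PN ≈ 0.406

Let p₁ = 0.451, p₀ = 0.268.
Under exogeneity and monotonicity, PN = (p₁ − p₀) / p₁.
PN = (0.451 − 0.268) / 0.451 = 0.183 / 0.451 ≈ 0.4058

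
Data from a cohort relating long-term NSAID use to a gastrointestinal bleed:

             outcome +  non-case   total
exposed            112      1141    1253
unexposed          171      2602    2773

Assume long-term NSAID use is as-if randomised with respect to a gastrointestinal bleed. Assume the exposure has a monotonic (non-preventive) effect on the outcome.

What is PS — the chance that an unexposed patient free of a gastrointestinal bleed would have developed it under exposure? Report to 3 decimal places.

PS ≈ 0.030

p₁ = P(outcome | exposed) = 112/1253 = 0.089385
p₀ = P(outcome | unexposed) = 171/2773 = 0.061666
Under exogeneity and monotonicity, PS = (p₁ − p₀) / (1 − p₀).
PS = (0.089385 − 0.061666) / (1 − 0.061666) = 0.027719 / 0.93833 ≈ 0.0295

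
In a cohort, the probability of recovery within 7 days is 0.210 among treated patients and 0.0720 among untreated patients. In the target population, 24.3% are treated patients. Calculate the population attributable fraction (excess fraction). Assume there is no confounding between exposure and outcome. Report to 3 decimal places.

Let p₁ = 0.21, p₀ = 0.072.
Overall risk P(Y=1) = π·p₁ + (1−π)·p₀ = 0.243×0.21 + 0.757×0.072 = 0.10553.
Under exogeneity, PAF = [P(Y=1) − p₀] / P(Y=1).
PAF = (0.10553 − 0.072) / 0.10553 ≈ 0.3178

PAF ≈ 0.318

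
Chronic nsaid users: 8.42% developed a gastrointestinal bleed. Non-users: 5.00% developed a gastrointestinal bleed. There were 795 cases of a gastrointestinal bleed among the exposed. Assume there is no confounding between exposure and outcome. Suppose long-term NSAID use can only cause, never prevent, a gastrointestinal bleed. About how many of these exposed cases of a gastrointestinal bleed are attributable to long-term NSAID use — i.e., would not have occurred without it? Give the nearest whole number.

p₁ = 0.0842, p₀ = 0.05.
PN = (p₁ − p₀)/p₁ = (0.0842 − 0.05) / 0.0842 ≈ 0.40618.
Attributable cases ≈ PN × (exposed cases) = 0.40618 × 795 ≈ 322.91.

about 323 cases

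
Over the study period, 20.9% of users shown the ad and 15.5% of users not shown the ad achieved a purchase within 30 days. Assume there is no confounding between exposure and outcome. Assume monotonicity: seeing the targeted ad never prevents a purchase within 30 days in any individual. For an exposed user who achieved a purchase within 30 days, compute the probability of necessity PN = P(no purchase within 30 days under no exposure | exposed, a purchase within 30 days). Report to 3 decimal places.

p₁ = 0.209, p₀ = 0.155.
Under exogeneity and monotonicity, PN = (p₁ − p₀) / p₁.
PN = (0.209 − 0.155) / 0.209 = 0.054 / 0.209 ≈ 0.2584

PN ≈ 0.258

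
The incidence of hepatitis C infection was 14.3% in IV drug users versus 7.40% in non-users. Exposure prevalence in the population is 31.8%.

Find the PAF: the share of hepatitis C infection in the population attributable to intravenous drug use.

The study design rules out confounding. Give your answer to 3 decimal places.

PAF ≈ 0.229

p₁ = 0.143, p₀ = 0.074.
Overall risk P(Y=1) = π·p₁ + (1−π)·p₀ = 0.318×0.143 + 0.682×0.074 = 0.095942.
Under exogeneity, PAF = [P(Y=1) − p₀] / P(Y=1).
PAF = (0.095942 − 0.074) / 0.095942 ≈ 0.2287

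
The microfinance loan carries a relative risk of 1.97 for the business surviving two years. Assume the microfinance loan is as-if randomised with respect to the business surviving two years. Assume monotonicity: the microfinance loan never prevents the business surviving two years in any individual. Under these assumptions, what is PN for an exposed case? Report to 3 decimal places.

PN ≈ 0.492

Under exogeneity and monotonicity, PN = (RR − 1) / RR = 1 − 1/RR.
PN = (1.97 − 1) / 1.97 = 0.97 / 1.97 ≈ 0.4924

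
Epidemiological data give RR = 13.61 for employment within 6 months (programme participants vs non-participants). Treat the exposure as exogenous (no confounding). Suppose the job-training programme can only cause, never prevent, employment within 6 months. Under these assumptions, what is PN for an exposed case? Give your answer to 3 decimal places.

Under exogeneity and monotonicity, PN = (RR − 1) / RR = 1 − 1/RR.
PN = (13.61 − 1) / 13.61 = 12.61 / 13.61 ≈ 0.9265

PN ≈ 0.927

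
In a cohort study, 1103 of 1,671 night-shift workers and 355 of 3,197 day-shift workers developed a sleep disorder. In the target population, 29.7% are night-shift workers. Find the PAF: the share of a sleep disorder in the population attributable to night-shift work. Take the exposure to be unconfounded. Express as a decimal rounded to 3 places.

p₁ = P(outcome | exposed) = 1103/1671 = 0.66008
p₀ = P(outcome | unexposed) = 355/3197 = 0.11104
Overall risk P(Y=1) = π·p₁ + (1−π)·p₀ = 0.297×0.66008 + 0.703×0.11104 = 0.27411.
Under exogeneity, PAF = [P(Y=1) − p₀] / P(Y=1).
PAF = (0.27411 − 0.11104) / 0.27411 ≈ 0.5949

PAF ≈ 0.595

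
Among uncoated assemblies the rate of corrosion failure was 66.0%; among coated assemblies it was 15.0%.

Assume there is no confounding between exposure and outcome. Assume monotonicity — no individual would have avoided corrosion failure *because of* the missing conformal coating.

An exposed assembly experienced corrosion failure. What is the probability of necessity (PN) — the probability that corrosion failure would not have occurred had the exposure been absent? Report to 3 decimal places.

PN ≈ 0.773

p₁ = 0.66, p₀ = 0.15.
Under exogeneity and monotonicity, PN = (p₁ − p₀) / p₁.
PN = (0.66 − 0.15) / 0.66 = 0.51 / 0.66 ≈ 0.7727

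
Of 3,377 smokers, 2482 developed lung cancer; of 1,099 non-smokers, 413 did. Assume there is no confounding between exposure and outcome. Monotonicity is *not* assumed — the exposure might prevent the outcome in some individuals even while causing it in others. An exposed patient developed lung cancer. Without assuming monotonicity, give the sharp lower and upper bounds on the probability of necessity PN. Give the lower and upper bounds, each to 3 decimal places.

0.489 ≤ PN ≤ 0.849

p₁ = P(outcome | exposed) = 2482/3377 = 0.73497
p₀ = P(outcome | unexposed) = 413/1099 = 0.3758
Under exogeneity alone the bounds on PN are max{0,(p₁−p₀)/p₁} ≤ PN ≤ min{1,(1−p₀)/p₁}.
  lower = (p₁ − p₀)/p₁ = 0.35918 / 0.73497 ≈ 0.4887
  upper = min{1, (1 − p₀)/p₁} = 0.6242 / 0.73497 ≈ 0.8493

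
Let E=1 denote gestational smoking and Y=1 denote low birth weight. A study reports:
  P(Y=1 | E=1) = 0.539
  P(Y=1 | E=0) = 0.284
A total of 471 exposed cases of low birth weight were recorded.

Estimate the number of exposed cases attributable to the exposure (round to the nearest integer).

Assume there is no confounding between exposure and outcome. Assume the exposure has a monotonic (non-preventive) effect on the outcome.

Let p₁ = 0.539, p₀ = 0.284.
PN = (p₁ − p₀)/p₁ = (0.539 − 0.284) / 0.539 ≈ 0.47310.
Attributable cases ≈ PN × (exposed cases) = 0.47310 × 471 ≈ 222.83.

about 223 cases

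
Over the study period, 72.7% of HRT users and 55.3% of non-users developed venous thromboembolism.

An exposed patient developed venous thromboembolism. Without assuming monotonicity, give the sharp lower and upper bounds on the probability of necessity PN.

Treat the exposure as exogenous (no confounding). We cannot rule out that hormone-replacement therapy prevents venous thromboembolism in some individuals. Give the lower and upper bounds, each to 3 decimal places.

p₁ = 0.727, p₀ = 0.553.
Under exogeneity alone the bounds on PN are max{0,(p₁−p₀)/p₁} ≤ PN ≤ min{1,(1−p₀)/p₁}.
  lower = (p₁ − p₀)/p₁ = 0.174 / 0.727 ≈ 0.2393
  upper = min{1, (1 − p₀)/p₁} = 0.447 / 0.727 ≈ 0.6149

0.239 ≤ PN ≤ 0.615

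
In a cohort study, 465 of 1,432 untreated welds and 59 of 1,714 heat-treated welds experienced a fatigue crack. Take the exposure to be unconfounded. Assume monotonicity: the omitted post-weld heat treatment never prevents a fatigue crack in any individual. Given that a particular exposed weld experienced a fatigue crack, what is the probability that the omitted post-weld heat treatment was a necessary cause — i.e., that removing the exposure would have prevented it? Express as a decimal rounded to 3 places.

p₁ = P(outcome | exposed) = 465/1432 = 0.32472
p₀ = P(outcome | unexposed) = 59/1714 = 0.034422
Under exogeneity and monotonicity, PN = (p₁ − p₀) / p₁.
PN = (0.32472 − 0.034422) / 0.32472 = 0.2903 / 0.32472 ≈ 0.8940

PN ≈ 0.894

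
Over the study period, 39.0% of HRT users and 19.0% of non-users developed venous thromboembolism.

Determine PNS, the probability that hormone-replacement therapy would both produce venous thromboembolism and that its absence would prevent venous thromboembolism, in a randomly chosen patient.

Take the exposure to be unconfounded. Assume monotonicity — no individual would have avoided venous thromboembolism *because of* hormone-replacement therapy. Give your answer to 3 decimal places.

PNS ≈ 0.200

p₁ = 0.39, p₀ = 0.19.
Under exogeneity and monotonicity, PNS = p₁ − p₀.
PNS = 0.39 − 0.19 = 0.2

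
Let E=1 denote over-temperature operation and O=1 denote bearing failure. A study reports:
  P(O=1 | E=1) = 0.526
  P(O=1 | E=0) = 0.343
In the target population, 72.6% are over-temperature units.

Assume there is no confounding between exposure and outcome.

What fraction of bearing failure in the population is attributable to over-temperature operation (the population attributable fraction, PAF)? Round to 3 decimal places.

PAF ≈ 0.279

Let p₁ = 0.526, p₀ = 0.343.
Overall risk P(Y=1) = π·p₁ + (1−π)·p₀ = 0.726×0.526 + 0.274×0.343 = 0.47586.
Under exogeneity, PAF = [P(Y=1) − p₀] / P(Y=1).
PAF = (0.47586 − 0.343) / 0.47586 ≈ 0.2792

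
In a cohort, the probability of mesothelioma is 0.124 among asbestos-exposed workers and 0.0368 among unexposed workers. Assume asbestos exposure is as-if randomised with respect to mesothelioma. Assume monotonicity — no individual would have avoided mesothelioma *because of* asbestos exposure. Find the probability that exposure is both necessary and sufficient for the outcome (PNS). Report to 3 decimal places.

PNS ≈ 0.087

Let p₁ = 0.124, p₀ = 0.0368.
Under exogeneity and monotonicity, PNS = p₁ − p₀.
PNS = 0.124 − 0.0368 = 0.0872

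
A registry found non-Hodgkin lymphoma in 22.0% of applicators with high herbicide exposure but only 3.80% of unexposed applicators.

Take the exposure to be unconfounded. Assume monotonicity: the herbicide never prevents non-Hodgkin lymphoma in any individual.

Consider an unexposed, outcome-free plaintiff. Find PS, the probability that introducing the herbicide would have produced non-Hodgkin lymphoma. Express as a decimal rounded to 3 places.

p₁ = 0.22, p₀ = 0.038.
Under exogeneity and monotonicity, PS = (p₁ − p₀) / (1 − p₀).
PS = (0.22 − 0.038) / (1 − 0.038) = 0.182 / 0.962 ≈ 0.1892

PS ≈ 0.189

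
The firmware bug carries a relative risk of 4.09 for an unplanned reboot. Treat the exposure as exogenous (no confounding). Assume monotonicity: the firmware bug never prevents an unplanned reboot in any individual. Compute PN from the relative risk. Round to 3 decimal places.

PN ≈ 0.756

Under exogeneity and monotonicity, PN = (RR − 1) / RR = 1 − 1/RR.
PN = (4.09 − 1) / 4.09 = 3.09 / 4.09 ≈ 0.7555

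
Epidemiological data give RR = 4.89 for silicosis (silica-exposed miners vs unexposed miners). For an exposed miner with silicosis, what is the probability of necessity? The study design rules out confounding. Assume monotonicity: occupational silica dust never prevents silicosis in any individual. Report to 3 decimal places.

Under exogeneity and monotonicity, PN = (RR − 1) / RR = 1 − 1/RR.
PN = (4.89 − 1) / 4.89 = 3.89 / 4.89 ≈ 0.7955

PN ≈ 0.796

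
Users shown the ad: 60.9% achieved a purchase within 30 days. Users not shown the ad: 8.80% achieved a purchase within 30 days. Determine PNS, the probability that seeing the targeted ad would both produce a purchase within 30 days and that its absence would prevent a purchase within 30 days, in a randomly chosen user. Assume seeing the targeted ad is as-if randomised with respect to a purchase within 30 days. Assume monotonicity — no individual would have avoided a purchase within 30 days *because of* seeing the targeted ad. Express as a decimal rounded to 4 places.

p₁ = 0.609, p₀ = 0.088.
Under exogeneity and monotonicity, PNS = p₁ − p₀.
PNS = 0.609 − 0.088 = 0.521

PNS ≈ 0.5210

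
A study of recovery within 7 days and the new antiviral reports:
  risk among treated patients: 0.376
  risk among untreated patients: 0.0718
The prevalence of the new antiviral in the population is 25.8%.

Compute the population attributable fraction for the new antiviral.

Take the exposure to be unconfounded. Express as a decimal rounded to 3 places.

PAF ≈ 0.522

Let p₁ = 0.376, p₀ = 0.0718.
Overall risk P(Y=1) = π·p₁ + (1−π)·p₀ = 0.258×0.376 + 0.742×0.0718 = 0.15028.
Under exogeneity, PAF = [P(Y=1) − p₀] / P(Y=1).
PAF = (0.15028 − 0.0718) / 0.15028 ≈ 0.5222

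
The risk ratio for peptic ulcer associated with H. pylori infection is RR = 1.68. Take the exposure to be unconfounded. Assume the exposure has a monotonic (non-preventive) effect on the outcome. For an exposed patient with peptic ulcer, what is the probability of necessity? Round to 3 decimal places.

Under exogeneity and monotonicity, PN = (RR − 1) / RR = 1 − 1/RR.
PN = (1.68 − 1) / 1.68 = 0.68 / 1.68 ≈ 0.4048

PN ≈ 0.405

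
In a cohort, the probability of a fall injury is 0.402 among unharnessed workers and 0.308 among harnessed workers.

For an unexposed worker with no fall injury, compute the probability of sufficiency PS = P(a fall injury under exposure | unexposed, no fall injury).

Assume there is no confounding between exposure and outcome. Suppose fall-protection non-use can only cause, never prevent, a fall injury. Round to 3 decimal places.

Let p₁ = 0.402, p₀ = 0.308.
Under exogeneity and monotonicity, PS = (p₁ − p₀) / (1 − p₀).
PS = (0.402 − 0.308) / (1 − 0.308) = 0.094 / 0.692 ≈ 0.1358

PS ≈ 0.136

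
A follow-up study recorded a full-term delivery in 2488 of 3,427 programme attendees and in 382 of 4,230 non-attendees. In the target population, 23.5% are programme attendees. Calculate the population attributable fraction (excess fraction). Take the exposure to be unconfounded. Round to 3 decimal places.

PAF ≈ 0.623

p₁ = P(outcome | exposed) = 2488/3427 = 0.726
p₀ = P(outcome | unexposed) = 382/4230 = 0.090307
Overall risk P(Y=1) = π·p₁ + (1−π)·p₀ = 0.235×0.726 + 0.765×0.090307 = 0.23969.
Under exogeneity, PAF = [P(Y=1) − p₀] / P(Y=1).
PAF = (0.23969 − 0.090307) / 0.23969 ≈ 0.6232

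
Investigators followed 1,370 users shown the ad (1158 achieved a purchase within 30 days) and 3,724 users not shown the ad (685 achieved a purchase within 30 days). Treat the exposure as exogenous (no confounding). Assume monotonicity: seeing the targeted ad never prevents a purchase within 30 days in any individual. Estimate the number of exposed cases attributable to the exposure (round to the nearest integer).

p₁ = P(outcome | exposed) = 1158/1370 = 0.84526
p₀ = P(outcome | unexposed) = 685/3724 = 0.18394
PN = (p₁ − p₀)/p₁ = (0.84526 − 0.18394) / 0.84526 ≈ 0.78238.
Attributable cases ≈ PN × (exposed cases) = 0.78238 × 1158 ≈ 906.00.

about 906 cases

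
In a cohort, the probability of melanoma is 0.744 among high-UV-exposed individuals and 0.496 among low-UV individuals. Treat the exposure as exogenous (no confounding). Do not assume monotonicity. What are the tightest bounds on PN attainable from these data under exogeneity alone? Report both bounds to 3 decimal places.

0.333 ≤ PN ≤ 0.677

Let p₁ = 0.744, p₀ = 0.496.
Under exogeneity alone the bounds on PN are max{0,(p₁−p₀)/p₁} ≤ PN ≤ min{1,(1−p₀)/p₁}.
  lower = (p₁ − p₀)/p₁ = 0.248 / 0.744 ≈ 0.3333
  upper = min{1, (1 − p₀)/p₁} = 0.504 / 0.744 ≈ 0.6774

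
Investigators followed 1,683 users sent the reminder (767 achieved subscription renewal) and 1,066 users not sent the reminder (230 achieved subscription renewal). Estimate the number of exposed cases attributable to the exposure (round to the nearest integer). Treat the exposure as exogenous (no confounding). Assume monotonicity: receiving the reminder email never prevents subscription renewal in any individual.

about 404 cases

p₁ = P(outcome | exposed) = 767/1683 = 0.45573
p₀ = P(outcome | unexposed) = 230/1066 = 0.21576
PN = (p₁ − p₀)/p₁ = (0.45573 − 0.21576) / 0.45573 ≈ 0.52657.
Attributable cases ≈ PN × (exposed cases) = 0.52657 × 767 ≈ 403.88.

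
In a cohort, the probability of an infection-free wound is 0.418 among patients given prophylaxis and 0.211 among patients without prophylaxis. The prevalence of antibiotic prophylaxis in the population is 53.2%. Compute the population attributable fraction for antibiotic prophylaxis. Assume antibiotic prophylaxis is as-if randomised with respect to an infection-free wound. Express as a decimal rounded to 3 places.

Let p₁ = 0.418, p₀ = 0.211.
Overall risk P(Y=1) = π·p₁ + (1−π)·p₀ = 0.532×0.418 + 0.468×0.211 = 0.32112.
Under exogeneity, PAF = [P(Y=1) − p₀] / P(Y=1).
PAF = (0.32112 − 0.211) / 0.32112 ≈ 0.3429

PAF ≈ 0.343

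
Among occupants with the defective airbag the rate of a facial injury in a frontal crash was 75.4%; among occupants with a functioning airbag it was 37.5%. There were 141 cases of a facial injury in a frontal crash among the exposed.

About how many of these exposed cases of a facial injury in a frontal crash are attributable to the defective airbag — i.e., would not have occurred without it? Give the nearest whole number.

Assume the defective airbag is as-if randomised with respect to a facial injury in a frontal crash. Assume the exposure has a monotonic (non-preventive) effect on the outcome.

about 71 cases

p₁ = 0.754, p₀ = 0.375.
PN = (p₁ − p₀)/p₁ = (0.754 − 0.375) / 0.754 ≈ 0.50265.
Attributable cases ≈ PN × (exposed cases) = 0.50265 × 141 ≈ 70.87.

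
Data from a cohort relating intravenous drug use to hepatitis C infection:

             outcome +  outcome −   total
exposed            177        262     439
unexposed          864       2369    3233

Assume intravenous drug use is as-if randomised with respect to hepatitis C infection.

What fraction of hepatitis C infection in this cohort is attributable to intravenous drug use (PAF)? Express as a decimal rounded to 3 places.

p₁ = P(outcome | exposed) = 177/439 = 0.40319
p₀ = P(outcome | unexposed) = 864/3233 = 0.26724
Exposure prevalence π = 439/3672 = 0.11955; overall risk P(Y=1) = 0.2835.
Under exogeneity, PAF = [P(Y=1) − p₀]/P(Y=1).
PAF = (0.2835 − 0.26724) / 0.2835 ≈ 0.0573

PAF ≈ 0.057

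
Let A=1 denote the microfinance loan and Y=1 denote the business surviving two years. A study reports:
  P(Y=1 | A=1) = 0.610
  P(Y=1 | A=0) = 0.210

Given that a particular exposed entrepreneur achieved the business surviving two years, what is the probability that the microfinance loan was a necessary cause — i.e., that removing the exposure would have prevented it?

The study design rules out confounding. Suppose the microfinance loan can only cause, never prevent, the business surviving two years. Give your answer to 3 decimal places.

Let p₁ = 0.61, p₀ = 0.21.
Under exogeneity and monotonicity, PN = (p₁ − p₀) / p₁.
PN = (0.61 − 0.21) / 0.61 = 0.4 / 0.61 ≈ 0.6557

PN ≈ 0.656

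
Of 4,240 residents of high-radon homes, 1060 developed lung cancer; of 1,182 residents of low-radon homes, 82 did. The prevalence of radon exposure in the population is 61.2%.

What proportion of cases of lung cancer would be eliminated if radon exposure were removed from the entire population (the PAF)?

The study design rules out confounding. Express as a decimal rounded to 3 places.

PAF ≈ 0.614

p₁ = P(outcome | exposed) = 1060/4240 = 0.25
p₀ = P(outcome | unexposed) = 82/1182 = 0.069374
Overall risk P(Y=1) = π·p₁ + (1−π)·p₀ = 0.612×0.25 + 0.388×0.069374 = 0.17992.
Under exogeneity, PAF = [P(Y=1) − p₀] / P(Y=1).
PAF = (0.17992 − 0.069374) / 0.17992 ≈ 0.6144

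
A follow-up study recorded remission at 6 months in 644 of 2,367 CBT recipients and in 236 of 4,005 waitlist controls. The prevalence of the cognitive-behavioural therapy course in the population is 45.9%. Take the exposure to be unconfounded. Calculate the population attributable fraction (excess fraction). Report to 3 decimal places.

p₁ = P(outcome | exposed) = 644/2367 = 0.27207
p₀ = P(outcome | unexposed) = 236/4005 = 0.058926
Overall risk P(Y=1) = π·p₁ + (1−π)·p₀ = 0.459×0.27207 + 0.541×0.058926 = 0.15676.
Under exogeneity, PAF = [P(Y=1) − p₀] / P(Y=1).
PAF = (0.15676 − 0.058926) / 0.15676 ≈ 0.6241

PAF ≈ 0.624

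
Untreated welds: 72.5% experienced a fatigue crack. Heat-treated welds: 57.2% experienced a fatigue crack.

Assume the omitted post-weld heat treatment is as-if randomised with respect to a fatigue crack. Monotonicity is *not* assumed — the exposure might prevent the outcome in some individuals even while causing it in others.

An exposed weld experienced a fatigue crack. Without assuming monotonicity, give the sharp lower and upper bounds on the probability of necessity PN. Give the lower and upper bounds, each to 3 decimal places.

0.211 ≤ PN ≤ 0.590

p₁ = 0.725, p₀ = 0.572.
Under exogeneity alone the bounds on PN are max{0,(p₁−p₀)/p₁} ≤ PN ≤ min{1,(1−p₀)/p₁}.
  lower = (p₁ − p₀)/p₁ = 0.153 / 0.725 ≈ 0.2110
  upper = min{1, (1 − p₀)/p₁} = 0.428 / 0.725 ≈ 0.5903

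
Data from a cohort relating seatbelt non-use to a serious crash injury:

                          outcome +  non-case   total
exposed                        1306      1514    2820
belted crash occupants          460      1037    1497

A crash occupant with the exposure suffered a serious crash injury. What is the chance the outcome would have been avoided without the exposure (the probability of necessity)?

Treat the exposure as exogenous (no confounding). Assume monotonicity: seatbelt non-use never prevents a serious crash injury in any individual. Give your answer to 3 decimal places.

PN ≈ 0.336

p₁ = P(outcome | exposed) = 1306/2820 = 0.46312
p₀ = P(outcome | unexposed) = 460/1497 = 0.30728
Under exogeneity and monotonicity, PN = (p₁ − p₀) / p₁.
PN = (0.46312 − 0.30728) / 0.46312 = 0.15584 / 0.46312 ≈ 0.3365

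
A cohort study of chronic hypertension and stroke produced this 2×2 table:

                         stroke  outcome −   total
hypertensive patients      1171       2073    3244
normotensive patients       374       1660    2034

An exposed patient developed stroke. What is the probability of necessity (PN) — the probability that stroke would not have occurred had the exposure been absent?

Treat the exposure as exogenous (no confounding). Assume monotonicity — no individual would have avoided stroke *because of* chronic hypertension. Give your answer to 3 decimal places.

PN ≈ 0.491

p₁ = P(outcome | exposed) = 1171/3244 = 0.36097
p₀ = P(outcome | unexposed) = 374/2034 = 0.18387
Under exogeneity and monotonicity, PN = (p₁ − p₀) / p₁.
PN = (0.36097 − 0.18387) / 0.36097 = 0.1771 / 0.36097 ≈ 0.4906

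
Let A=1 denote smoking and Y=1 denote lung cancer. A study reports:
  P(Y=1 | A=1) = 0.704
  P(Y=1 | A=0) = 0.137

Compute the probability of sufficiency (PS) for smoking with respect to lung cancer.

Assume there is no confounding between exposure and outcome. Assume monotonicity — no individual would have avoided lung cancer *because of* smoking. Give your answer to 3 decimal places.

PS ≈ 0.657

Let p₁ = 0.704, p₀ = 0.137.
Under exogeneity and monotonicity, PS = (p₁ − p₀) / (1 − p₀).
PS = (0.704 − 0.137) / (1 − 0.137) = 0.567 / 0.863 ≈ 0.6570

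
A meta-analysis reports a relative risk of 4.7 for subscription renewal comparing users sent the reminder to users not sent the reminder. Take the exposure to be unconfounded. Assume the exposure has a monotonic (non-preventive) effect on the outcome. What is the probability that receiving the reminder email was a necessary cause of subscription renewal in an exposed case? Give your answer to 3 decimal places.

PN ≈ 0.787

Under exogeneity and monotonicity, PN = (RR − 1) / RR = 1 − 1/RR.
PN = (4.7 − 1) / 4.7 = 3.7 / 4.7 ≈ 0.7872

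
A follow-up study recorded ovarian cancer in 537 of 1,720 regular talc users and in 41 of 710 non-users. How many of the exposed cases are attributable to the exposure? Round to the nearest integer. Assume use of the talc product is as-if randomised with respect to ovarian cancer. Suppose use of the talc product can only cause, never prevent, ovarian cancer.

about 438 cases

p₁ = P(outcome | exposed) = 537/1720 = 0.31221
p₀ = P(outcome | unexposed) = 41/710 = 0.057746
PN = (p₁ − p₀)/p₁ = (0.31221 − 0.057746) / 0.31221 ≈ 0.81504.
Attributable cases ≈ PN × (exposed cases) = 0.81504 × 537 ≈ 437.68.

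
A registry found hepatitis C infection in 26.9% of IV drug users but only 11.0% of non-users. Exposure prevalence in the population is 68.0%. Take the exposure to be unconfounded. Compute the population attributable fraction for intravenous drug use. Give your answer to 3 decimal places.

p₁ = 0.269, p₀ = 0.11.
Overall risk P(Y=1) = π·p₁ + (1−π)·p₀ = 0.68×0.269 + 0.32×0.11 = 0.21812.
Under exogeneity, PAF = [P(Y=1) − p₀] / P(Y=1).
PAF = (0.21812 − 0.11) / 0.21812 ≈ 0.4957

PAF ≈ 0.496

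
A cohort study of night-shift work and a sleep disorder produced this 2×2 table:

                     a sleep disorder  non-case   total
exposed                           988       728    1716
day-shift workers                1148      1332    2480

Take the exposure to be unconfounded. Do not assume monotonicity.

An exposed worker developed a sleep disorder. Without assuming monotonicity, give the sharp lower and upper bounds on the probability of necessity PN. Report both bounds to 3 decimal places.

p₁ = P(outcome | exposed) = 988/1716 = 0.57576
p₀ = P(outcome | unexposed) = 1148/2480 = 0.4629
Under exogeneity alone the bounds on PN are max{0,(p₁−p₀)/p₁} ≤ PN ≤ min{1,(1−p₀)/p₁}.
  lower = (p₁ − p₀)/p₁ = 0.11285 / 0.57576 ≈ 0.1960
  upper = min{1, (1 − p₀)/p₁} = 0.5371 / 0.57576 ≈ 0.9329

0.196 ≤ PN ≤ 0.933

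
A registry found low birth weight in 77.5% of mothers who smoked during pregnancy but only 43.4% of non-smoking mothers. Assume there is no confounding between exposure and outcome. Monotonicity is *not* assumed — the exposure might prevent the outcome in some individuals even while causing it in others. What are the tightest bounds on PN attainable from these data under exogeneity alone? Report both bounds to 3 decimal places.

p₁ = 0.775, p₀ = 0.434.
Under exogeneity alone the bounds on PN are max{0,(p₁−p₀)/p₁} ≤ PN ≤ min{1,(1−p₀)/p₁}.
  lower = (p₁ − p₀)/p₁ = 0.341 / 0.775 ≈ 0.4400
  upper = min{1, (1 − p₀)/p₁} = 0.566 / 0.775 ≈ 0.7303

0.440 ≤ PN ≤ 0.730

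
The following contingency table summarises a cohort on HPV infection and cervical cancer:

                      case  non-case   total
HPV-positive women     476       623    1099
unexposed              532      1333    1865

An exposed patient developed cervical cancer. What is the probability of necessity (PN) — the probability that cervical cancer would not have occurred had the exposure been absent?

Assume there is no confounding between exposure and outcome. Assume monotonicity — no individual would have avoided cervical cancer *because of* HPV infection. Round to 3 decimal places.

PN ≈ 0.341

p₁ = P(outcome | exposed) = 476/1099 = 0.43312
p₀ = P(outcome | unexposed) = 532/1865 = 0.28525
Under exogeneity and monotonicity, PN = (p₁ − p₀)/p₁.
PN = (0.43312 − 0.28525) / 0.43312 ≈ 0.3414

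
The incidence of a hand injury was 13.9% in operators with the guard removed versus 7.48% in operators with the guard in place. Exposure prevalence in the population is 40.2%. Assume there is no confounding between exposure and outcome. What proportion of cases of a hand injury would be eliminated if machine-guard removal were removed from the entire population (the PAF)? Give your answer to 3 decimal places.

p₁ = 0.139, p₀ = 0.0748.
Overall risk P(Y=1) = π·p₁ + (1−π)·p₀ = 0.402×0.139 + 0.598×0.0748 = 0.10061.
Under exogeneity, PAF = [P(Y=1) − p₀] / P(Y=1).
PAF = (0.10061 − 0.0748) / 0.10061 ≈ 0.2565

PAF ≈ 0.257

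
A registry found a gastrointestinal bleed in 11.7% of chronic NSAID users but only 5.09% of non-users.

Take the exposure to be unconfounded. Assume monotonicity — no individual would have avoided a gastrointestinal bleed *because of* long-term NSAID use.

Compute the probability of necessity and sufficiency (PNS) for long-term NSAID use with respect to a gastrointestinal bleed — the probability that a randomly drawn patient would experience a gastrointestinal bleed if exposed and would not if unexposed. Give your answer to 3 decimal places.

p₁ = 0.117, p₀ = 0.0509.
Under exogeneity and monotonicity, PNS = p₁ − p₀.
PNS = 0.117 − 0.0509 = 0.0661

PNS ≈ 0.066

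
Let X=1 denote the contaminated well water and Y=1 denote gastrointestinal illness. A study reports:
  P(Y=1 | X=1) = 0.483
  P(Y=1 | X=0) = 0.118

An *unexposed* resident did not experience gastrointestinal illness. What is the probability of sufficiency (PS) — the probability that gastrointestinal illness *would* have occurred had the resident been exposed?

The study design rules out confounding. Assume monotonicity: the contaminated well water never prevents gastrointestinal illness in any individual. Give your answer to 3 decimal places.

Let p₁ = 0.483, p₀ = 0.118.
Under exogeneity and monotonicity, PS = (p₁ − p₀) / (1 − p₀).
PS = (0.483 − 0.118) / (1 − 0.118) = 0.365 / 0.882 ≈ 0.4138

PS ≈ 0.414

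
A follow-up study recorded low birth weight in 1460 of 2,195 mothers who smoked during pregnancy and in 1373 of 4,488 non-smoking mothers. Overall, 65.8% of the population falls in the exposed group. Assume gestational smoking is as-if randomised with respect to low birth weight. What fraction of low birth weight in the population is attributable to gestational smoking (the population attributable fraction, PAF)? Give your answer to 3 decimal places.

p₁ = P(outcome | exposed) = 1460/2195 = 0.66515
p₀ = P(outcome | unexposed) = 1373/4488 = 0.30593
Overall risk P(Y=1) = π·p₁ + (1−π)·p₀ = 0.658×0.66515 + 0.342×0.30593 = 0.54229.
Under exogeneity, PAF = [P(Y=1) − p₀] / P(Y=1).
PAF = (0.54229 − 0.30593) / 0.54229 ≈ 0.4359

PAF ≈ 0.436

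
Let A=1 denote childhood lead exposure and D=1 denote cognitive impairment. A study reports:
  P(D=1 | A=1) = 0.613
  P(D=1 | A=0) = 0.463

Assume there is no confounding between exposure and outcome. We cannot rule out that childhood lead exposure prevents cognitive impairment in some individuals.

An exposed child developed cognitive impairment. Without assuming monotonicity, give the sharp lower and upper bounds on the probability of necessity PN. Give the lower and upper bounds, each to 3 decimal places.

Let p₁ = 0.613, p₀ = 0.463.
Under exogeneity alone the bounds on PN are max{0,(p₁−p₀)/p₁} ≤ PN ≤ min{1,(1−p₀)/p₁}.
  lower = (p₁ − p₀)/p₁ = 0.15 / 0.613 ≈ 0.2447
  upper = min{1, (1 − p₀)/p₁} = 0.537 / 0.613 ≈ 0.8760

0.245 ≤ PN ≤ 0.876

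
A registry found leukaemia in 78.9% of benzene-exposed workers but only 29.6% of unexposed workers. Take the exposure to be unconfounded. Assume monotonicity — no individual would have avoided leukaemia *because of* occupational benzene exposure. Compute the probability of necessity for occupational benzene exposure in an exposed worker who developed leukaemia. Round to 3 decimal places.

PN ≈ 0.625

p₁ = 0.789, p₀ = 0.296.
Under exogeneity and monotonicity, PN = (p₁ − p₀) / p₁.
PN = (0.789 − 0.296) / 0.789 = 0.493 / 0.789 ≈ 0.6248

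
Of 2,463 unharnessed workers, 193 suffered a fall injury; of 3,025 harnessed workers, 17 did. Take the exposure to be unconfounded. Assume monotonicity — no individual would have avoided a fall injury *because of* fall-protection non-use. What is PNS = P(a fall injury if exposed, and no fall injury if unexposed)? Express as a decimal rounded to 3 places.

PNS ≈ 0.073

p₁ = P(outcome | exposed) = 193/2463 = 0.07836
p₀ = P(outcome | unexposed) = 17/3025 = 0.0056198
Under exogeneity and monotonicity, PNS = p₁ − p₀.
PNS = 0.07836 − 0.0056198 = 0.07274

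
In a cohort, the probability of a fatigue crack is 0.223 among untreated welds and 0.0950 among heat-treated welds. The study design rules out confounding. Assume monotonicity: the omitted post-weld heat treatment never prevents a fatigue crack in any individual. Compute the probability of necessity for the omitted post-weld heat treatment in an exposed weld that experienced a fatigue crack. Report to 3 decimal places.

Let p₁ = 0.223, p₀ = 0.095.
Under exogeneity and monotonicity, PN = (p₁ − p₀) / p₁.
PN = (0.223 − 0.095) / 0.223 = 0.128 / 0.223 ≈ 0.5740

PN ≈ 0.574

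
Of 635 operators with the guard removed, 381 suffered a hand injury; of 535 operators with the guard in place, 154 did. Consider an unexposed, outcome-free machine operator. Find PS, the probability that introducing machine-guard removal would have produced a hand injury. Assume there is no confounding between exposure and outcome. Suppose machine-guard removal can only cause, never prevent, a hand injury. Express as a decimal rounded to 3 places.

p₁ = P(outcome | exposed) = 381/635 = 0.6
p₀ = P(outcome | unexposed) = 154/535 = 0.28785
Under exogeneity and monotonicity, PS = (p₁ − p₀) / (1 − p₀).
PS = (0.6 − 0.28785) / (1 − 0.28785) = 0.31215 / 0.71215 ≈ 0.4383

PS ≈ 0.438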